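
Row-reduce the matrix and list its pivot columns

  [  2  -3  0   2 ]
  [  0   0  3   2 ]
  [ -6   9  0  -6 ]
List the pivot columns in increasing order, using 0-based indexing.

0, 2

r1 := 1/2·r1
  [  1  -3/2  0   1 ]
  [  0     0  3   2 ]
  [ -6     9  0  -6 ]
r3 := r3 + 6·r1
  [ 1  -3/2  0  1 ]
  [ 0     0  3  2 ]
  [ 0     0  0  0 ]
r2 := 1/3·r2
  [ 1  -3/2  0    1 ]
  [ 0     0  1  2/3 ]
  [ 0     0  0    0 ]
Pivot columns are the columns containing a leading 1.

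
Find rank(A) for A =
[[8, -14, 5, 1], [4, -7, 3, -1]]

rank = 2

R1 ← 1/8·R1
  [ 1  -7/4  5/8  1/8 ]
  [ 4    -7    3   -1 ]
R2 ← R2 − 4·R1
  [ 1  -7/4  5/8   1/8 ]
  [ 0     0  1/2  -3/2 ]
R2 ← 2·R2
  [ 1  -7/4  5/8  1/8 ]
  [ 0     0    1   -3 ]
R1 ← R1 − 5/8·R2
  [ 1  -7/4  0   2 ]
  [ 0     0  1  -3 ]
The reduced form has 2 nonzero rows.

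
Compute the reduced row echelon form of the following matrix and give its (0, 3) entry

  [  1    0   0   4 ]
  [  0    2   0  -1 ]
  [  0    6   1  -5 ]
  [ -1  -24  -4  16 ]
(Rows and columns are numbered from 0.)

4

ρ4 -> ρ4 + ρ1
  [ 1    0   0   4 ]
  [ 0    2   0  -1 ]
  [ 0    6   1  -5 ]
  [ 0  -24  -4  20 ]
ρ2 -> 1/2·ρ2
  [ 1    0   0     4 ]
  [ 0    1   0  -1/2 ]
  [ 0    6   1    -5 ]
  [ 0  -24  -4    20 ]
ρ3 -> ρ3 − 6·ρ2
  [ 1    0   0     4 ]
  [ 0    1   0  -1/2 ]
  [ 0    0   1    -2 ]
  [ 0  -24  -4    20 ]
ρ4 -> ρ4 + 24·ρ2
  [ 1  0   0     4 ]
  [ 0  1   0  -1/2 ]
  [ 0  0   1    -2 ]
  [ 0  0  -4     8 ]
ρ4 -> ρ4 + 4·ρ3
  [ 1  0  0     4 ]
  [ 0  1  0  -1/2 ]
  [ 0  0  1    -2 ]
  [ 0  0  0     0 ]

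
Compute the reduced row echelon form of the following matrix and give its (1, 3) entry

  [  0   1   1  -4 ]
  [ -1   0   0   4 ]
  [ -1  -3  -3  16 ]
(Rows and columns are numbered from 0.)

ρ1 <-> ρ2
  [ -1   0   0   4 ]
  [  0   1   1  -4 ]
  [ -1  -3  -3  16 ]
ρ1 → -1·ρ1
  [  1   0   0  -4 ]
  [  0   1   1  -4 ]
  [ -1  -3  -3  16 ]
ρ3 → ρ3 + ρ1
  [ 1   0   0  -4 ]
  [ 0   1   1  -4 ]
  [ 0  -3  -3  12 ]
ρ3 → ρ3 + 3·ρ2
  [ 1  0  0  -4 ]
  [ 0  1  1  -4 ]
  [ 0  0  0   0 ]

-4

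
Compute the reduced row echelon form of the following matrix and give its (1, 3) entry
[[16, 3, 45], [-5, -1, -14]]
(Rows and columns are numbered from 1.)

r1 ← 1/16·r1
  [  1  3/16  45/16 ]
  [ -5    -1    -14 ]
r2 ← r2 + 5·r1
  [ 1   3/16  45/16 ]
  [ 0  -1/16   1/16 ]
r2 ← -16·r2
  [ 1  3/16  45/16 ]
  [ 0     1     -1 ]
r1 ← r1 − 3/16·r2
  [ 1  0   3 ]
  [ 0  1  -1 ]

3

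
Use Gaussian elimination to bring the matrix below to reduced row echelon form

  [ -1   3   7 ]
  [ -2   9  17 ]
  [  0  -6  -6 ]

[[1, 0, -4], [0, 1, 1], [0, 0, 0]]

Multiply ρ1 by -1.
Add 2 times ρ1 to ρ2.
Multiply ρ2 by 1/3.
Add 6 times ρ2 to ρ3.
Add 3 times ρ2 to ρ1.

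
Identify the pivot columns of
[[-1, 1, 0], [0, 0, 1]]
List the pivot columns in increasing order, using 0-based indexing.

ρ1 ← -1·ρ1
Pivot columns are the columns containing a leading 1.

0, 2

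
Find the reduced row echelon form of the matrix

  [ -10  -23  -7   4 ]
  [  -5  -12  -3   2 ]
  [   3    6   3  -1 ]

R1 := -1/10·R1
  [  1  23/10  7/10  -2/5 ]
  [ -5    -12    -3     2 ]
  [  3      6     3    -1 ]
R2 := R2 + 5·R1
  [ 1  23/10  7/10  -2/5 ]
  [ 0   -1/2   1/2     0 ]
  [ 3      6     3    -1 ]
R3 := R3 − 3·R1
  [ 1  23/10  7/10  -2/5 ]
  [ 0   -1/2   1/2     0 ]
  [ 0  -9/10  9/10   1/5 ]
R2 := -2·R2
  [ 1  23/10  7/10  -2/5 ]
  [ 0      1    -1     0 ]
  [ 0  -9/10  9/10   1/5 ]
R3 := R3 + 9/10·R2
  [ 1  23/10  7/10  -2/5 ]
  [ 0      1    -1     0 ]
  [ 0      0     0   1/5 ]
R3 := 5·R3
  [ 1  23/10  7/10  -2/5 ]
  [ 0      1    -1     0 ]
  [ 0      0     0     1 ]
R1 := R1 + 2/5·R3
  [ 1  23/10  7/10  0 ]
  [ 0      1    -1  0 ]
  [ 0      0     0  1 ]
R1 := R1 − 23/10·R2
  [ 1  0   3  0 ]
  [ 0  1  -1  0 ]
  [ 0  0   0  1 ]

[[1, 0, 3, 0], [0, 1, -1, 0], [0, 0, 0, 1]]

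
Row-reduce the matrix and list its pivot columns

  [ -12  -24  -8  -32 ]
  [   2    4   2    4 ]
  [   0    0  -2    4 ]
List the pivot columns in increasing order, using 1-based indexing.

R1 ← -1/12·R1
  [ 1  2  2/3  8/3 ]
  [ 2  4    2    4 ]
  [ 0  0   -2    4 ]
R2 ← R2 − 2·R1
  [ 1  2  2/3   8/3 ]
  [ 0  0  2/3  -4/3 ]
  [ 0  0   -2     4 ]
R2 ← 3/2·R2
  [ 1  2  2/3  8/3 ]
  [ 0  0    1   -2 ]
  [ 0  0   -2    4 ]
R3 ← R3 + 2·R2
  [ 1  2  2/3  8/3 ]
  [ 0  0    1   -2 ]
  [ 0  0    0    0 ]
R1 ← R1 − 2/3·R2
  [ 1  2  0   4 ]
  [ 0  0  1  -2 ]
  [ 0  0  0   0 ]
Pivot columns are the columns containing a leading 1.

1, 3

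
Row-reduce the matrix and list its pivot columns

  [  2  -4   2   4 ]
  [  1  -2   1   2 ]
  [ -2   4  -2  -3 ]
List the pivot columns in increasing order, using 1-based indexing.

1, 4

R1 ← 1/2·R1
  [  1  -2   1   2 ]
  [  1  -2   1   2 ]
  [ -2   4  -2  -3 ]
R2 ← R2 − R1
  [  1  -2   1   2 ]
  [  0   0   0   0 ]
  [ -2   4  -2  -3 ]
R3 ← R3 + 2·R1
  [ 1  -2  1  2 ]
  [ 0   0  0  0 ]
  [ 0   0  0  1 ]
R2 <-> R3
  [ 1  -2  1  2 ]
  [ 0   0  0  1 ]
  [ 0   0  0  0 ]
R1 ← R1 − 2·R2
  [ 1  -2  1  0 ]
  [ 0   0  0  1 ]
  [ 0   0  0  0 ]
Pivot columns are the columns containing a leading 1.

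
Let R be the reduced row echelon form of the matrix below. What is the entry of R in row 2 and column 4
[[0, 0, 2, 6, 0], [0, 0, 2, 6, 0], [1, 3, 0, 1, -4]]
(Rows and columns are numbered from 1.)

Swap ρ1 and ρ3.
  [ 1  3  0  1  -4 ]
  [ 0  0  2  6   0 ]
  [ 0  0  2  6   0 ]
Multiply ρ2 by 1/2.
  [ 1  3  0  1  -4 ]
  [ 0  0  1  3   0 ]
  [ 0  0  2  6   0 ]
Subtract 2 times ρ2 from ρ3.
  [ 1  3  0  1  -4 ]
  [ 0  0  1  3   0 ]
  [ 0  0  0  0   0 ]

3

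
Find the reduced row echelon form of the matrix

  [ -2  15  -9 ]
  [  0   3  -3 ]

[[1, 0, -3], [0, 1, -1]]

R1 ← -1/2·R1
  [ 1  -15/2  9/2 ]
  [ 0      3   -3 ]
R2 ← 1/3·R2
  [ 1  -15/2  9/2 ]
  [ 0      1   -1 ]
R1 ← R1 + 15/2·R2
  [ 1  0  -3 ]
  [ 0  1  -1 ]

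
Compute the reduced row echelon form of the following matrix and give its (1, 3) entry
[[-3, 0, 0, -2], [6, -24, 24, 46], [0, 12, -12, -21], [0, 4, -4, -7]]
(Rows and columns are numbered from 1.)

0

r1 ← -1/3·r1
  [ 1    0    0  2/3 ]
  [ 6  -24   24   46 ]
  [ 0   12  -12  -21 ]
  [ 0    4   -4   -7 ]
r2 ← r2 − 6·r1
  [ 1    0    0  2/3 ]
  [ 0  -24   24   42 ]
  [ 0   12  -12  -21 ]
  [ 0    4   -4   -7 ]
r2 ← -1/24·r2
  [ 1   0    0   2/3 ]
  [ 0   1   -1  -7/4 ]
  [ 0  12  -12   -21 ]
  [ 0   4   -4    -7 ]
r3 ← r3 − 12·r2
  [ 1  0   0   2/3 ]
  [ 0  1  -1  -7/4 ]
  [ 0  0   0     0 ]
  [ 0  4  -4    -7 ]
r4 ← r4 − 4·r2
  [ 1  0   0   2/3 ]
  [ 0  1  -1  -7/4 ]
  [ 0  0   0     0 ]
  [ 0  0   0     0 ]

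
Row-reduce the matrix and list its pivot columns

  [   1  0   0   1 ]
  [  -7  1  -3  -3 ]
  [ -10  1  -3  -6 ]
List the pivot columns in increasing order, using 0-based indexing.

0, 1

Add 7 times R1 to R2.
Add 10 times R1 to R3.
Subtract R2 from R3.
Pivot columns are the columns containing a leading 1.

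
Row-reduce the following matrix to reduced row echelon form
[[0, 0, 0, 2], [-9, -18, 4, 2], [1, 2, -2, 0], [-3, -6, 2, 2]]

[[1, 2, 0, 0], [0, 0, 1, 0], [0, 0, 0, 1], [0, 0, 0, 0]]

r1 <=> r2
  [ -9  -18   4  2 ]
  [  0    0   0  2 ]
  [  1    2  -2  0 ]
  [ -3   -6   2  2 ]
r1 := -1/9·r1
  [  1   2  -4/9  -2/9 ]
  [  0   0     0     2 ]
  [  1   2    -2     0 ]
  [ -3  -6     2     2 ]
r3 := r3 − r1
  [  1   2   -4/9  -2/9 ]
  [  0   0      0     2 ]
  [  0   0  -14/9   2/9 ]
  [ -3  -6      2     2 ]
r4 := r4 + 3·r1
  [ 1  2   -4/9  -2/9 ]
  [ 0  0      0     2 ]
  [ 0  0  -14/9   2/9 ]
  [ 0  0    2/3   4/3 ]
r2 <=> r3
  [ 1  2   -4/9  -2/9 ]
  [ 0  0  -14/9   2/9 ]
  [ 0  0      0     2 ]
  [ 0  0    2/3   4/3 ]
r2 := -9/14·r2
  [ 1  2  -4/9  -2/9 ]
  [ 0  0     1  -1/7 ]
  [ 0  0     0     2 ]
  [ 0  0   2/3   4/3 ]
r4 := r4 − 2/3·r2
  [ 1  2  -4/9  -2/9 ]
  [ 0  0     1  -1/7 ]
  [ 0  0     0     2 ]
  [ 0  0     0  10/7 ]
r3 := 1/2·r3
  [ 1  2  -4/9  -2/9 ]
  [ 0  0     1  -1/7 ]
  [ 0  0     0     1 ]
  [ 0  0     0  10/7 ]
r4 := r4 − 10/7·r3
  [ 1  2  -4/9  -2/9 ]
  [ 0  0     1  -1/7 ]
  [ 0  0     0     1 ]
  [ 0  0     0     0 ]
r2 := r2 + 1/7·r3
  [ 1  2  -4/9  -2/9 ]
  [ 0  0     1     0 ]
  [ 0  0     0     1 ]
  [ 0  0     0     0 ]
r1 := r1 + 2/9·r3
  [ 1  2  -4/9  0 ]
  [ 0  0     1  0 ]
  [ 0  0     0  1 ]
  [ 0  0     0  0 ]
r1 := r1 + 4/9·r2
  [ 1  2  0  0 ]
  [ 0  0  1  0 ]
  [ 0  0  0  1 ]
  [ 0  0  0  0 ]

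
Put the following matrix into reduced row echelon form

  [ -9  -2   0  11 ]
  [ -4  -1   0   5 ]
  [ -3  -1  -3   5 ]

[[1, 0, 0, -1], [0, 1, 0, -1], [0, 0, 1, -1/3]]

R1 := -1/9·R1
R2 := R2 + 4·R1
R3 := R3 + 3·R1
R2 := -9·R2
R3 := R3 + 1/3·R2
R3 := -1/3·R3
R1 := R1 − 2/9·R2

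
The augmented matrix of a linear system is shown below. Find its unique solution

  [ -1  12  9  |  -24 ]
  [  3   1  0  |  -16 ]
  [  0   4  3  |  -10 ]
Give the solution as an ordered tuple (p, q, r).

(-6, 2, -6)

R1 → -1·R1
R2 → R2 − 3·R1
R2 → 1/37·R2
R3 → R3 − 4·R2
R3 → 37/3·R3
R2 → R2 − 27/37·R3
R1 → R1 + 9·R3
R1 → R1 + 12·R2
Reading off the last column: p = -6, q = 2, r = -6.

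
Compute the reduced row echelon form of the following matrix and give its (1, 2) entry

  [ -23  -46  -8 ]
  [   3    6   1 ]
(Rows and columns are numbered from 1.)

R1 := -1/23·R1
  [ 1  2  8/23 ]
  [ 3  6     1 ]
R2 := R2 − 3·R1
  [ 1  2   8/23 ]
  [ 0  0  -1/23 ]
R2 := -23·R2
  [ 1  2  8/23 ]
  [ 0  0     1 ]
R1 := R1 − 8/23·R2
  [ 1  2  0 ]
  [ 0  0  1 ]

2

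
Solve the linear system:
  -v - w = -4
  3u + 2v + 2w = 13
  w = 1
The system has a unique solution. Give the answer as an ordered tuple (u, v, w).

Form the augmented matrix and row-reduce:
  [ 0  -1  -1  |  -4 ]
  [ 3   2   2  |  13 ]
  [ 0   0   1  |   1 ]
r1 ↔ r2
  [ 3   2   2  |  13 ]
  [ 0  -1  -1  |  -4 ]
  [ 0   0   1  |   1 ]
r1 → 1/3·r1
  [ 1  2/3  2/3  |  13/3 ]
  [ 0   -1   -1  |    -4 ]
  [ 0    0    1  |     1 ]
r2 → -1·r2
  [ 1  2/3  2/3  |  13/3 ]
  [ 0    1    1  |     4 ]
  [ 0    0    1  |     1 ]
r2 → r2 − r3
  [ 1  2/3  2/3  |  13/3 ]
  [ 0    1    0  |     3 ]
  [ 0    0    1  |     1 ]
r1 → r1 − 2/3·r3
  [ 1  2/3  0  |  11/3 ]
  [ 0    1  0  |     3 ]
  [ 0    0  1  |     1 ]
r1 → r1 − 2/3·r2
  [ 1  0  0  |  5/3 ]
  [ 0  1  0  |    3 ]
  [ 0  0  1  |    1 ]
Reading off the last column: u = 5/3, v = 3, w = 1.

(5/3, 3, 1)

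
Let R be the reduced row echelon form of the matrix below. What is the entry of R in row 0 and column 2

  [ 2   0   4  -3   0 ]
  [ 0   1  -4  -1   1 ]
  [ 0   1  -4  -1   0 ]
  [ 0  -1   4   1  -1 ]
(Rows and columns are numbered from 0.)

ρ1 ← 1/2·ρ1
  [ 1   0   2  -3/2   0 ]
  [ 0   1  -4    -1   1 ]
  [ 0   1  -4    -1   0 ]
  [ 0  -1   4     1  -1 ]
ρ3 ← ρ3 − ρ2
  [ 1   0   2  -3/2   0 ]
  [ 0   1  -4    -1   1 ]
  [ 0   0   0     0  -1 ]
  [ 0  -1   4     1  -1 ]
ρ4 ← ρ4 + ρ2
  [ 1  0   2  -3/2   0 ]
  [ 0  1  -4    -1   1 ]
  [ 0  0   0     0  -1 ]
  [ 0  0   0     0   0 ]
ρ3 ← -1·ρ3
  [ 1  0   2  -3/2  0 ]
  [ 0  1  -4    -1  1 ]
  [ 0  0   0     0  1 ]
  [ 0  0   0     0  0 ]
ρ2 ← ρ2 − ρ3
  [ 1  0   2  -3/2  0 ]
  [ 0  1  -4    -1  0 ]
  [ 0  0   0     0  1 ]
  [ 0  0   0     0  0 ]

2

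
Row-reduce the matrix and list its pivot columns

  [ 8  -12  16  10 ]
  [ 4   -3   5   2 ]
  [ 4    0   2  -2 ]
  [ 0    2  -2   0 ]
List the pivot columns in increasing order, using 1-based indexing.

1, 2, 4

Multiply ρ1 by 1/8.
Subtract 4 times ρ1 from ρ2.
Subtract 4 times ρ1 from ρ3.
Multiply ρ2 by 1/3.
Subtract 6 times ρ2 from ρ3.
Subtract 2 times ρ2 from ρ4.
Multiply ρ3 by -1.
Subtract 2 times ρ3 from ρ4.
Add ρ3 to ρ2.
Subtract 5/4 times ρ3 from ρ1.
Add 3/2 times ρ2 to ρ1.
Pivot columns are the columns containing a leading 1.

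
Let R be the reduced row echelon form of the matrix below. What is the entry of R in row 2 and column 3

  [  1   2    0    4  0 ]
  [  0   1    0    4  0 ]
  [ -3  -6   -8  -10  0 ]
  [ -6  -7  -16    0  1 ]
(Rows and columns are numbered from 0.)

-1/4

R3 -> R3 + 3·R1
  [  1   2    0  4  0 ]
  [  0   1    0  4  0 ]
  [  0   0   -8  2  0 ]
  [ -6  -7  -16  0  1 ]
R4 -> R4 + 6·R1
  [ 1  2    0   4  0 ]
  [ 0  1    0   4  0 ]
  [ 0  0   -8   2  0 ]
  [ 0  5  -16  24  1 ]
R4 -> R4 − 5·R2
  [ 1  2    0  4  0 ]
  [ 0  1    0  4  0 ]
  [ 0  0   -8  2  0 ]
  [ 0  0  -16  4  1 ]
R3 -> -1/8·R3
  [ 1  2    0     4  0 ]
  [ 0  1    0     4  0 ]
  [ 0  0    1  -1/4  0 ]
  [ 0  0  -16     4  1 ]
R4 -> R4 + 16·R3
  [ 1  2  0     4  0 ]
  [ 0  1  0     4  0 ]
  [ 0  0  1  -1/4  0 ]
  [ 0  0  0     0  1 ]
R1 -> R1 − 2·R2
  [ 1  0  0    -4  0 ]
  [ 0  1  0     4  0 ]
  [ 0  0  1  -1/4  0 ]
  [ 0  0  0     0  1 ]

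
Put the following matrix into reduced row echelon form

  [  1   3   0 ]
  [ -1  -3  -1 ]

r2 -> r2 + r1
  [ 1  3   0 ]
  [ 0  0  -1 ]
r2 -> -1·r2
  [ 1  3  0 ]
  [ 0  0  1 ]

[[1, 3, 0], [0, 0, 1]]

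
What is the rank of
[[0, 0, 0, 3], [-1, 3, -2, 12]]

rank = 2

ρ1 ↔ ρ2
  [ -1  3  -2  12 ]
  [  0  0   0   3 ]
ρ1 -> -1·ρ1
  [ 1  -3  2  -12 ]
  [ 0   0  0    3 ]
ρ2 -> 1/3·ρ2
  [ 1  -3  2  -12 ]
  [ 0   0  0    1 ]
ρ1 -> ρ1 + 12·ρ2
  [ 1  -3  2  0 ]
  [ 0   0  0  1 ]
The reduced form has 2 nonzero rows.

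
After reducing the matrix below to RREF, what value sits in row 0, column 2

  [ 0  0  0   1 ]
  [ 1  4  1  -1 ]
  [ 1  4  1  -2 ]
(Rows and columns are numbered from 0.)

Swap R1 and R2.
  [ 1  4  1  -1 ]
  [ 0  0  0   1 ]
  [ 1  4  1  -2 ]
Subtract R1 from R3.
  [ 1  4  1  -1 ]
  [ 0  0  0   1 ]
  [ 0  0  0  -1 ]
Add R2 to R3.
  [ 1  4  1  -1 ]
  [ 0  0  0   1 ]
  [ 0  0  0   0 ]
Add R2 to R1.
  [ 1  4  1  0 ]
  [ 0  0  0  1 ]
  [ 0  0  0  0 ]

1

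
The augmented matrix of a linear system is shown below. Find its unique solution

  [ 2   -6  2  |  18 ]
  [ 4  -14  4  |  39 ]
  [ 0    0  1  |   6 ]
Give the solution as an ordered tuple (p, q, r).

(-3/2, -3/2, 6)

R1 → 1/2·R1
  [ 1   -3  1  |   9 ]
  [ 4  -14  4  |  39 ]
  [ 0    0  1  |   6 ]
R2 → R2 − 4·R1
  [ 1  -3  1  |  9 ]
  [ 0  -2  0  |  3 ]
  [ 0   0  1  |  6 ]
R2 → -1/2·R2
  [ 1  -3  1  |     9 ]
  [ 0   1  0  |  -3/2 ]
  [ 0   0  1  |     6 ]
R1 → R1 − R3
  [ 1  -3  0  |     3 ]
  [ 0   1  0  |  -3/2 ]
  [ 0   0  1  |     6 ]
R1 → R1 + 3·R2
  [ 1  0  0  |  -3/2 ]
  [ 0  1  0  |  -3/2 ]
  [ 0  0  1  |     6 ]
Reading off the last column: p = -3/2, q = -3/2, r = 6.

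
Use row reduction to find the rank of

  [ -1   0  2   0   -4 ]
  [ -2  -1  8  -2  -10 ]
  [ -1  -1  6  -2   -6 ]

R1 -> -1·R1
  [  1   0  -2   0    4 ]
  [ -2  -1   8  -2  -10 ]
  [ -1  -1   6  -2   -6 ]
R2 -> R2 + 2·R1
  [  1   0  -2   0   4 ]
  [  0  -1   4  -2  -2 ]
  [ -1  -1   6  -2  -6 ]
R3 -> R3 + R1
  [ 1   0  -2   0   4 ]
  [ 0  -1   4  -2  -2 ]
  [ 0  -1   4  -2  -2 ]
R2 -> -1·R2
  [ 1   0  -2   0   4 ]
  [ 0   1  -4   2   2 ]
  [ 0  -1   4  -2  -2 ]
R3 -> R3 + R2
  [ 1  0  -2  0  4 ]
  [ 0  1  -4  2  2 ]
  [ 0  0   0  0  0 ]
The reduced form has 2 nonzero rows.

rank = 2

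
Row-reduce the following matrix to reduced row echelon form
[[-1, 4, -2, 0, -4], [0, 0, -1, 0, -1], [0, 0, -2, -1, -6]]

[[1, -4, 0, 0, 2], [0, 0, 1, 0, 1], [0, 0, 0, 1, 4]]

r1 → -1·r1
  [ 1  -4   2   0   4 ]
  [ 0   0  -1   0  -1 ]
  [ 0   0  -2  -1  -6 ]
r2 → -1·r2
  [ 1  -4   2   0   4 ]
  [ 0   0   1   0   1 ]
  [ 0   0  -2  -1  -6 ]
r3 → r3 + 2·r2
  [ 1  -4  2   0   4 ]
  [ 0   0  1   0   1 ]
  [ 0   0  0  -1  -4 ]
r3 → -1·r3
  [ 1  -4  2  0  4 ]
  [ 0   0  1  0  1 ]
  [ 0   0  0  1  4 ]
r1 → r1 − 2·r2
  [ 1  -4  0  0  2 ]
  [ 0   0  1  0  1 ]
  [ 0   0  0  1  4 ]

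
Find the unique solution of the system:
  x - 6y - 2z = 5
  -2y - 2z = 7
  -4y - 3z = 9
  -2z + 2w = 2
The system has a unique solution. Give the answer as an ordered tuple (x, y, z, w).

Form the augmented matrix and row-reduce:
  [ 1  -6  -2  0  |  5 ]
  [ 0  -2  -2  0  |  7 ]
  [ 0  -4  -3  0  |  9 ]
  [ 0   0  -2  2  |  2 ]
R2 := -1/2·R2
R3 := R3 + 4·R2
R4 := R4 + 2·R3
R4 := 1/2·R4
R2 := R2 − R3
R1 := R1 + 2·R3
R1 := R1 + 6·R2
Reading off the last column: x = 4, y = 3/2, z = -5, w = -4.

(4, 3/2, -5, -4)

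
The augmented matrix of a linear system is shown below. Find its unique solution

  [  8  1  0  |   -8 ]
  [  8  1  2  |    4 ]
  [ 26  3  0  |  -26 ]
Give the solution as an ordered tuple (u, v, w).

R1 ← 1/8·R1
  [  1  1/8  0  |   -1 ]
  [  8    1  2  |    4 ]
  [ 26    3  0  |  -26 ]
R2 ← R2 − 8·R1
  [  1  1/8  0  |   -1 ]
  [  0    0  2  |   12 ]
  [ 26    3  0  |  -26 ]
R3 ← R3 − 26·R1
  [ 1   1/8  0  |  -1 ]
  [ 0     0  2  |  12 ]
  [ 0  -1/4  0  |   0 ]
R2 <=> R3
  [ 1   1/8  0  |  -1 ]
  [ 0  -1/4  0  |   0 ]
  [ 0     0  2  |  12 ]
R2 ← -4·R2
  [ 1  1/8  0  |  -1 ]
  [ 0    1  0  |   0 ]
  [ 0    0  2  |  12 ]
R3 ← 1/2·R3
  [ 1  1/8  0  |  -1 ]
  [ 0    1  0  |   0 ]
  [ 0    0  1  |   6 ]
R1 ← R1 − 1/8·R2
  [ 1  0  0  |  -1 ]
  [ 0  1  0  |   0 ]
  [ 0  0  1  |   6 ]
Reading off the last column: u = -1, v = 0, w = 6.

(-1, 0, 6)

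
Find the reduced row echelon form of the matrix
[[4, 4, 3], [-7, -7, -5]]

ρ1 := 1/4·ρ1
  [  1   1  3/4 ]
  [ -7  -7   -5 ]
ρ2 := ρ2 + 7·ρ1
  [ 1  1  3/4 ]
  [ 0  0  1/4 ]
ρ2 := 4·ρ2
  [ 1  1  3/4 ]
  [ 0  0    1 ]
ρ1 := ρ1 − 3/4·ρ2
  [ 1  1  0 ]
  [ 0  0  1 ]

[[1, 1, 0], [0, 0, 1]]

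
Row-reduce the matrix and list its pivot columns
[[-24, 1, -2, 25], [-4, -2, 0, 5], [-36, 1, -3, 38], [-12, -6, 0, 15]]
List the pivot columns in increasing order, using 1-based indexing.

1, 2, 3

ρ1 → -1/24·ρ1
  [   1  -1/24  1/12  -25/24 ]
  [  -4     -2     0       5 ]
  [ -36      1    -3      38 ]
  [ -12     -6     0      15 ]
ρ2 → ρ2 + 4·ρ1
  [   1  -1/24  1/12  -25/24 ]
  [   0  -13/6   1/3     5/6 ]
  [ -36      1    -3      38 ]
  [ -12     -6     0      15 ]
ρ3 → ρ3 + 36·ρ1
  [   1  -1/24  1/12  -25/24 ]
  [   0  -13/6   1/3     5/6 ]
  [   0   -1/2     0     1/2 ]
  [ -12     -6     0      15 ]
ρ4 → ρ4 + 12·ρ1
  [ 1  -1/24  1/12  -25/24 ]
  [ 0  -13/6   1/3     5/6 ]
  [ 0   -1/2     0     1/2 ]
  [ 0  -13/2     1     5/2 ]
ρ2 → -6/13·ρ2
  [ 1  -1/24   1/12  -25/24 ]
  [ 0      1  -2/13   -5/13 ]
  [ 0   -1/2      0     1/2 ]
  [ 0  -13/2      1     5/2 ]
ρ3 → ρ3 + 1/2·ρ2
  [ 1  -1/24   1/12  -25/24 ]
  [ 0      1  -2/13   -5/13 ]
  [ 0      0  -1/13    4/13 ]
  [ 0  -13/2      1     5/2 ]
ρ4 → ρ4 + 13/2·ρ2
  [ 1  -1/24   1/12  -25/24 ]
  [ 0      1  -2/13   -5/13 ]
  [ 0      0  -1/13    4/13 ]
  [ 0      0      0       0 ]
ρ3 → -13·ρ3
  [ 1  -1/24   1/12  -25/24 ]
  [ 0      1  -2/13   -5/13 ]
  [ 0      0      1      -4 ]
  [ 0      0      0       0 ]
ρ2 → ρ2 + 2/13·ρ3
  [ 1  -1/24  1/12  -25/24 ]
  [ 0      1     0      -1 ]
  [ 0      0     1      -4 ]
  [ 0      0     0       0 ]
ρ1 → ρ1 − 1/12·ρ3
  [ 1  -1/24  0  -17/24 ]
  [ 0      1  0      -1 ]
  [ 0      0  1      -4 ]
  [ 0      0  0       0 ]
ρ1 → ρ1 + 1/24·ρ2
  [ 1  0  0  -3/4 ]
  [ 0  1  0    -1 ]
  [ 0  0  1    -4 ]
  [ 0  0  0     0 ]
Pivot columns are the columns containing a leading 1.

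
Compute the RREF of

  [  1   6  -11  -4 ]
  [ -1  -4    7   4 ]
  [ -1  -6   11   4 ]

[[1, 0, 1, -4], [0, 1, -2, 0], [0, 0, 0, 0]]

R2 := R2 + R1
  [  1   6  -11  -4 ]
  [  0   2   -4   0 ]
  [ -1  -6   11   4 ]
R3 := R3 + R1
  [ 1  6  -11  -4 ]
  [ 0  2   -4   0 ]
  [ 0  0    0   0 ]
R2 := 1/2·R2
  [ 1  6  -11  -4 ]
  [ 0  1   -2   0 ]
  [ 0  0    0   0 ]
R1 := R1 − 6·R2
  [ 1  0   1  -4 ]
  [ 0  1  -2   0 ]
  [ 0  0   0   0 ]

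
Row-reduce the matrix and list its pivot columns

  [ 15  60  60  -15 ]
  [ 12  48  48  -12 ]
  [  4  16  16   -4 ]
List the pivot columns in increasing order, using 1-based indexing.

R1 := 1/15·R1
  [  1   4   4   -1 ]
  [ 12  48  48  -12 ]
  [  4  16  16   -4 ]
R2 := R2 − 12·R1
  [ 1   4   4  -1 ]
  [ 0   0   0   0 ]
  [ 4  16  16  -4 ]
R3 := R3 − 4·R1
  [ 1  4  4  -1 ]
  [ 0  0  0   0 ]
  [ 0  0  0   0 ]
Pivot columns are the columns containing a leading 1.

1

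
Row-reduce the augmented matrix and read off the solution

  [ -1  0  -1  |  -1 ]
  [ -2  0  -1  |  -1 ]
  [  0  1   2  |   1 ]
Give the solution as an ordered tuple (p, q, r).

Multiply R1 by -1.
  [  1  0   1  |   1 ]
  [ -2  0  -1  |  -1 ]
  [  0  1   2  |   1 ]
Add 2 times R1 to R2.
  [ 1  0  1  |  1 ]
  [ 0  0  1  |  1 ]
  [ 0  1  2  |  1 ]
Swap R2 and R3.
  [ 1  0  1  |  1 ]
  [ 0  1  2  |  1 ]
  [ 0  0  1  |  1 ]
Subtract 2 times R3 from R2.
  [ 1  0  1  |   1 ]
  [ 0  1  0  |  -1 ]
  [ 0  0  1  |   1 ]
Subtract R3 from R1.
  [ 1  0  0  |   0 ]
  [ 0  1  0  |  -1 ]
  [ 0  0  1  |   1 ]
Reading off the last column: p = 0, q = -1, r = 1.

(0, -1, 1)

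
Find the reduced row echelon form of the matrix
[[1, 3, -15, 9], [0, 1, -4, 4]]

[[1, 0, -3, -3], [0, 1, -4, 4]]

ρ1 ← ρ1 − 3·ρ2
  [ 1  0  -3  -3 ]
  [ 0  1  -4   4 ]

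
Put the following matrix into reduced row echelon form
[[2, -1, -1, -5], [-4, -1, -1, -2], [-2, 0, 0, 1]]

R1 ← 1/2·R1
  [  1  -1/2  -1/2  -5/2 ]
  [ -4    -1    -1    -2 ]
  [ -2     0     0     1 ]
R2 ← R2 + 4·R1
  [  1  -1/2  -1/2  -5/2 ]
  [  0    -3    -3   -12 ]
  [ -2     0     0     1 ]
R3 ← R3 + 2·R1
  [ 1  -1/2  -1/2  -5/2 ]
  [ 0    -3    -3   -12 ]
  [ 0    -1    -1    -4 ]
R2 ← -1/3·R2
  [ 1  -1/2  -1/2  -5/2 ]
  [ 0     1     1     4 ]
  [ 0    -1    -1    -4 ]
R3 ← R3 + R2
  [ 1  -1/2  -1/2  -5/2 ]
  [ 0     1     1     4 ]
  [ 0     0     0     0 ]
R1 ← R1 + 1/2·R2
  [ 1  0  0  -1/2 ]
  [ 0  1  1     4 ]
  [ 0  0  0     0 ]

[[1, 0, 0, -1/2], [0, 1, 1, 4], [0, 0, 0, 0]]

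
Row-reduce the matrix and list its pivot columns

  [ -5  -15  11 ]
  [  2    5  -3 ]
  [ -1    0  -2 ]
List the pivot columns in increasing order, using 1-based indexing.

1, 2

Multiply R1 by -1/5.
  [  1  3  -11/5 ]
  [  2  5     -3 ]
  [ -1  0     -2 ]
Subtract 2 times R1 from R2.
  [  1   3  -11/5 ]
  [  0  -1    7/5 ]
  [ -1   0     -2 ]
Add R1 to R3.
  [ 1   3  -11/5 ]
  [ 0  -1    7/5 ]
  [ 0   3  -21/5 ]
Multiply R2 by -1.
  [ 1  3  -11/5 ]
  [ 0  1   -7/5 ]
  [ 0  3  -21/5 ]
Subtract 3 times R2 from R3.
  [ 1  3  -11/5 ]
  [ 0  1   -7/5 ]
  [ 0  0      0 ]
Subtract 3 times R2 from R1.
  [ 1  0     2 ]
  [ 0  1  -7/5 ]
  [ 0  0     0 ]
Pivot columns are the columns containing a leading 1.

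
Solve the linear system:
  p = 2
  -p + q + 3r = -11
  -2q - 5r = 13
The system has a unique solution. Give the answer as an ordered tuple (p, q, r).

(2, 6, -5)

Form the augmented matrix and row-reduce:
  [  1   0   0  |    2 ]
  [ -1   1   3  |  -11 ]
  [  0  -2  -5  |   13 ]
r2 ← r2 + r1
  [ 1   0   0  |   2 ]
  [ 0   1   3  |  -9 ]
  [ 0  -2  -5  |  13 ]
r3 ← r3 + 2·r2
  [ 1  0  0  |   2 ]
  [ 0  1  3  |  -9 ]
  [ 0  0  1  |  -5 ]
r2 ← r2 − 3·r3
  [ 1  0  0  |   2 ]
  [ 0  1  0  |   6 ]
  [ 0  0  1  |  -5 ]
Reading off the last column: p = 2, q = 6, r = -5.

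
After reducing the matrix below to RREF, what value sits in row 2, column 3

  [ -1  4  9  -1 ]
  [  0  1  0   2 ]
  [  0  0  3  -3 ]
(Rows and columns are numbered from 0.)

-1

Multiply ρ1 by -1.
  [ 1  -4  -9   1 ]
  [ 0   1   0   2 ]
  [ 0   0   3  -3 ]
Multiply ρ3 by 1/3.
  [ 1  -4  -9   1 ]
  [ 0   1   0   2 ]
  [ 0   0   1  -1 ]
Add 9 times ρ3 to ρ1.
  [ 1  -4  0  -8 ]
  [ 0   1  0   2 ]
  [ 0   0  1  -1 ]
Add 4 times ρ2 to ρ1.
  [ 1  0  0   0 ]
  [ 0  1  0   2 ]
  [ 0  0  1  -1 ]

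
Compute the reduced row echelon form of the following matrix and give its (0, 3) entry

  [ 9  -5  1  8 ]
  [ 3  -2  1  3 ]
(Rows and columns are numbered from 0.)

Multiply R1 by 1/9.
  [ 1  -5/9  1/9  8/9 ]
  [ 3    -2    1    3 ]
Subtract 3 times R1 from R2.
  [ 1  -5/9  1/9  8/9 ]
  [ 0  -1/3  2/3  1/3 ]
Multiply R2 by -3.
  [ 1  -5/9  1/9  8/9 ]
  [ 0     1   -2   -1 ]
Add 5/9 times R2 to R1.
  [ 1  0  -1  1/3 ]
  [ 0  1  -2   -1 ]

1/3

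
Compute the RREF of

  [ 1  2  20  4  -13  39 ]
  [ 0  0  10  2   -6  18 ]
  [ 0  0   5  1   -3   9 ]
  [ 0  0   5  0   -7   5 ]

[[1, 2, 0, 0, -1, 3], [0, 0, 1, 0, -7/5, 1], [0, 0, 0, 1, 4, 4], [0, 0, 0, 0, 0, 0]]

Multiply R2 by 1/10.
  [ 1  2  20    4   -13   39 ]
  [ 0  0   1  1/5  -3/5  9/5 ]
  [ 0  0   5    1    -3    9 ]
  [ 0  0   5    0    -7    5 ]
Subtract 5 times R2 from R3.
  [ 1  2  20    4   -13   39 ]
  [ 0  0   1  1/5  -3/5  9/5 ]
  [ 0  0   0    0     0    0 ]
  [ 0  0   5    0    -7    5 ]
Subtract 5 times R2 from R4.
  [ 1  2  20    4   -13   39 ]
  [ 0  0   1  1/5  -3/5  9/5 ]
  [ 0  0   0    0     0    0 ]
  [ 0  0   0   -1    -4   -4 ]
Swap R3 and R4.
  [ 1  2  20    4   -13   39 ]
  [ 0  0   1  1/5  -3/5  9/5 ]
  [ 0  0   0   -1    -4   -4 ]
  [ 0  0   0    0     0    0 ]
Multiply R3 by -1.
  [ 1  2  20    4   -13   39 ]
  [ 0  0   1  1/5  -3/5  9/5 ]
  [ 0  0   0    1     4    4 ]
  [ 0  0   0    0     0    0 ]
Subtract 1/5 times R3 from R2.
  [ 1  2  20  4   -13  39 ]
  [ 0  0   1  0  -7/5   1 ]
  [ 0  0   0  1     4   4 ]
  [ 0  0   0  0     0   0 ]
Subtract 4 times R3 from R1.
  [ 1  2  20  0   -29  23 ]
  [ 0  0   1  0  -7/5   1 ]
  [ 0  0   0  1     4   4 ]
  [ 0  0   0  0     0   0 ]
Subtract 20 times R2 from R1.
  [ 1  2  0  0    -1  3 ]
  [ 0  0  1  0  -7/5  1 ]
  [ 0  0  0  1     4  4 ]
  [ 0  0  0  0     0  0 ]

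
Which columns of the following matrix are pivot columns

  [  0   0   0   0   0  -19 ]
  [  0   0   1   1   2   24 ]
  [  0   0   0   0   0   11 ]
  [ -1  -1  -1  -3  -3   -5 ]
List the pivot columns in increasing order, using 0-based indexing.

Swap R1 and R4.
  [ -1  -1  -1  -3  -3   -5 ]
  [  0   0   1   1   2   24 ]
  [  0   0   0   0   0   11 ]
  [  0   0   0   0   0  -19 ]
Multiply R1 by -1.
  [ 1  1  1  3  3    5 ]
  [ 0  0  1  1  2   24 ]
  [ 0  0  0  0  0   11 ]
  [ 0  0  0  0  0  -19 ]
Multiply R3 by 1/11.
  [ 1  1  1  3  3    5 ]
  [ 0  0  1  1  2   24 ]
  [ 0  0  0  0  0    1 ]
  [ 0  0  0  0  0  -19 ]
Add 19 times R3 to R4.
  [ 1  1  1  3  3   5 ]
  [ 0  0  1  1  2  24 ]
  [ 0  0  0  0  0   1 ]
  [ 0  0  0  0  0   0 ]
Subtract 24 times R3 from R2.
  [ 1  1  1  3  3  5 ]
  [ 0  0  1  1  2  0 ]
  [ 0  0  0  0  0  1 ]
  [ 0  0  0  0  0  0 ]
Subtract 5 times R3 from R1.
  [ 1  1  1  3  3  0 ]
  [ 0  0  1  1  2  0 ]
  [ 0  0  0  0  0  1 ]
  [ 0  0  0  0  0  0 ]
Subtract R2 from R1.
  [ 1  1  0  2  1  0 ]
  [ 0  0  1  1  2  0 ]
  [ 0  0  0  0  0  1 ]
  [ 0  0  0  0  0  0 ]
Pivot columns are the columns containing a leading 1.

0, 2, 5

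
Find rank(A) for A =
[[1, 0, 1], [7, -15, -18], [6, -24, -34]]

rank = 2

ρ2 → ρ2 − 7·ρ1
  [ 1    0    1 ]
  [ 0  -15  -25 ]
  [ 6  -24  -34 ]
ρ3 → ρ3 − 6·ρ1
  [ 1    0    1 ]
  [ 0  -15  -25 ]
  [ 0  -24  -40 ]
ρ2 → -1/15·ρ2
  [ 1    0    1 ]
  [ 0    1  5/3 ]
  [ 0  -24  -40 ]
ρ3 → ρ3 + 24·ρ2
  [ 1  0    1 ]
  [ 0  1  5/3 ]
  [ 0  0    0 ]
The reduced form has 2 nonzero rows.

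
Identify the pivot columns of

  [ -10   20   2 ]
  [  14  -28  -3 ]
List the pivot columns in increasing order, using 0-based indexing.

0, 2

R1 := -1/10·R1
  [  1   -2  -1/5 ]
  [ 14  -28    -3 ]
R2 := R2 − 14·R1
  [ 1  -2  -1/5 ]
  [ 0   0  -1/5 ]
R2 := -5·R2
  [ 1  -2  -1/5 ]
  [ 0   0     1 ]
R1 := R1 + 1/5·R2
  [ 1  -2  0 ]
  [ 0   0  1 ]
Pivot columns are the columns containing a leading 1.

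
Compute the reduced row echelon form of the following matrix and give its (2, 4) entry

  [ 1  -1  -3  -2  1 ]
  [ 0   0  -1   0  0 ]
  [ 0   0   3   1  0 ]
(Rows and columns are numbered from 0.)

R2 -> -1·R2
R3 -> R3 − 3·R2
R1 -> R1 + 2·R3
R1 -> R1 + 3·R2

0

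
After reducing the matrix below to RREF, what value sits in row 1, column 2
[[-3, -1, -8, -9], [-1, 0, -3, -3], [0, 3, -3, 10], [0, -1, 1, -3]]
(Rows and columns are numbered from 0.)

-1

Multiply R1 by -1/3.
Add R1 to R2.
Multiply R2 by 3.
Subtract 3 times R2 from R3.
Add R2 to R4.
Multiply R3 by 1/10.
Add 3 times R3 to R4.
Subtract 3 times R3 from R1.
Subtract 1/3 times R2 from R1.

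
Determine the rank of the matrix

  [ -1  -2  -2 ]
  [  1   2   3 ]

R1 := -1·R1
R2 := R2 − R1
R1 := R1 − 2·R2
The reduced form has 2 nonzero rows.

rank = 2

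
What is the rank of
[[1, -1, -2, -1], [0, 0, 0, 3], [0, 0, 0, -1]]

rank = 2

ρ2 ← 1/3·ρ2
ρ3 ← ρ3 + ρ2
ρ1 ← ρ1 + ρ2
The reduced form has 2 nonzero rows.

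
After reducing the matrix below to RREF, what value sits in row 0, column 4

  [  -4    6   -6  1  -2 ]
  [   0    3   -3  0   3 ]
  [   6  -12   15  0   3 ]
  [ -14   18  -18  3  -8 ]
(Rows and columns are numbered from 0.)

Multiply R1 by -1/4.
  [   1  -3/2  3/2  -1/4  1/2 ]
  [   0     3   -3     0    3 ]
  [   6   -12   15     0    3 ]
  [ -14    18  -18     3   -8 ]
Subtract 6 times R1 from R3.
  [   1  -3/2  3/2  -1/4  1/2 ]
  [   0     3   -3     0    3 ]
  [   0    -3    6   3/2    0 ]
  [ -14    18  -18     3   -8 ]
Add 14 times R1 to R4.
  [ 1  -3/2  3/2  -1/4  1/2 ]
  [ 0     3   -3     0    3 ]
  [ 0    -3    6   3/2    0 ]
  [ 0    -3    3  -1/2   -1 ]
Multiply R2 by 1/3.
  [ 1  -3/2  3/2  -1/4  1/2 ]
  [ 0     1   -1     0    1 ]
  [ 0    -3    6   3/2    0 ]
  [ 0    -3    3  -1/2   -1 ]
Add 3 times R2 to R3.
  [ 1  -3/2  3/2  -1/4  1/2 ]
  [ 0     1   -1     0    1 ]
  [ 0     0    3   3/2    3 ]
  [ 0    -3    3  -1/2   -1 ]
Add 3 times R2 to R4.
  [ 1  -3/2  3/2  -1/4  1/2 ]
  [ 0     1   -1     0    1 ]
  [ 0     0    3   3/2    3 ]
  [ 0     0    0  -1/2    2 ]
Multiply R3 by 1/3.
  [ 1  -3/2  3/2  -1/4  1/2 ]
  [ 0     1   -1     0    1 ]
  [ 0     0    1   1/2    1 ]
  [ 0     0    0  -1/2    2 ]
Multiply R4 by -2.
  [ 1  -3/2  3/2  -1/4  1/2 ]
  [ 0     1   -1     0    1 ]
  [ 0     0    1   1/2    1 ]
  [ 0     0    0     1   -4 ]
Subtract 1/2 times R4 from R3.
  [ 1  -3/2  3/2  -1/4  1/2 ]
  [ 0     1   -1     0    1 ]
  [ 0     0    1     0    3 ]
  [ 0     0    0     1   -4 ]
Add 1/4 times R4 to R1.
  [ 1  -3/2  3/2  0  -1/2 ]
  [ 0     1   -1  0     1 ]
  [ 0     0    1  0     3 ]
  [ 0     0    0  1    -4 ]
Add R3 to R2.
  [ 1  -3/2  3/2  0  -1/2 ]
  [ 0     1    0  0     4 ]
  [ 0     0    1  0     3 ]
  [ 0     0    0  1    -4 ]
Subtract 3/2 times R3 from R1.
  [ 1  -3/2  0  0  -5 ]
  [ 0     1  0  0   4 ]
  [ 0     0  1  0   3 ]
  [ 0     0  0  1  -4 ]
Add 3/2 times R2 to R1.
  [ 1  0  0  0   1 ]
  [ 0  1  0  0   4 ]
  [ 0  0  1  0   3 ]
  [ 0  0  0  1  -4 ]

1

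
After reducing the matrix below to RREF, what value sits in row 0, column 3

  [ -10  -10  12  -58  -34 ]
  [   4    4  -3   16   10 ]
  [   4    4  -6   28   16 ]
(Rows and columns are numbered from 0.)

1

r1 := -1/10·r1
r2 := r2 − 4·r1
r3 := r3 − 4·r1
r2 := 5/9·r2
r3 := r3 + 6/5·r2
r1 := r1 + 6/5·r2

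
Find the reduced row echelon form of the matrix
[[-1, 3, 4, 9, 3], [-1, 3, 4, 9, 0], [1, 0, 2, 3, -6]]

[[1, 0, 2, 3, 0], [0, 1, 2, 4, 0], [0, 0, 0, 0, 1]]

Multiply R1 by -1.
Add R1 to R2.
Subtract R1 from R3.
Swap R2 and R3.
Multiply R2 by 1/3.
Multiply R3 by -1/3.
Add R3 to R2.
Add 3 times R3 to R1.
Add 3 times R2 to R1.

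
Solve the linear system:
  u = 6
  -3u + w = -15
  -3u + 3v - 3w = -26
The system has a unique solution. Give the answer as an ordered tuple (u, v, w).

(6, 1/3, 3)

Form the augmented matrix and row-reduce:
  [  1  0   0  |    6 ]
  [ -3  0   1  |  -15 ]
  [ -3  3  -3  |  -26 ]
R2 -> R2 + 3·R1
  [  1  0   0  |    6 ]
  [  0  0   1  |    3 ]
  [ -3  3  -3  |  -26 ]
R3 -> R3 + 3·R1
  [ 1  0   0  |   6 ]
  [ 0  0   1  |   3 ]
  [ 0  3  -3  |  -8 ]
R2 <=> R3
  [ 1  0   0  |   6 ]
  [ 0  3  -3  |  -8 ]
  [ 0  0   1  |   3 ]
R2 -> 1/3·R2
  [ 1  0   0  |     6 ]
  [ 0  1  -1  |  -8/3 ]
  [ 0  0   1  |     3 ]
R2 -> R2 + R3
  [ 1  0  0  |    6 ]
  [ 0  1  0  |  1/3 ]
  [ 0  0  1  |    3 ]
Reading off the last column: u = 6, v = 1/3, w = 3.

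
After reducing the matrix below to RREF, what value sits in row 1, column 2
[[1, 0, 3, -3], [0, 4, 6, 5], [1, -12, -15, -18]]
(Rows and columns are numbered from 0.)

r3 ← r3 − r1
r2 ← 1/4·r2
r3 ← r3 + 12·r2

3/2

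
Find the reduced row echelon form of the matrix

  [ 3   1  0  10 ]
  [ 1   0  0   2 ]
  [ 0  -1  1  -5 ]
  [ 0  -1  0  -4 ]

[[1, 0, 0, 2], [0, 1, 0, 4], [0, 0, 1, -1], [0, 0, 0, 0]]

Multiply r1 by 1/3.
  [ 1  1/3  0  10/3 ]
  [ 1    0  0     2 ]
  [ 0   -1  1    -5 ]
  [ 0   -1  0    -4 ]
Subtract r1 from r2.
  [ 1   1/3  0  10/3 ]
  [ 0  -1/3  0  -4/3 ]
  [ 0    -1  1    -5 ]
  [ 0    -1  0    -4 ]
Multiply r2 by -3.
  [ 1  1/3  0  10/3 ]
  [ 0    1  0     4 ]
  [ 0   -1  1    -5 ]
  [ 0   -1  0    -4 ]
Add r2 to r3.
  [ 1  1/3  0  10/3 ]
  [ 0    1  0     4 ]
  [ 0    0  1    -1 ]
  [ 0   -1  0    -4 ]
Add r2 to r4.
  [ 1  1/3  0  10/3 ]
  [ 0    1  0     4 ]
  [ 0    0  1    -1 ]
  [ 0    0  0     0 ]
Subtract 1/3 times r2 from r1.
  [ 1  0  0   2 ]
  [ 0  1  0   4 ]
  [ 0  0  1  -1 ]
  [ 0  0  0   0 ]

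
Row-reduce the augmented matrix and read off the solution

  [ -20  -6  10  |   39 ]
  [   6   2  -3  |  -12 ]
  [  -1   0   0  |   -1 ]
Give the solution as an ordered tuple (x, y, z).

(1, -3/2, 5)

R1 ← -1/20·R1
  [  1  3/10  -1/2  |  -39/20 ]
  [  6     2    -3  |     -12 ]
  [ -1     0     0  |      -1 ]
R2 ← R2 − 6·R1
  [  1  3/10  -1/2  |  -39/20 ]
  [  0   1/5     0  |   -3/10 ]
  [ -1     0     0  |      -1 ]
R3 ← R3 + R1
  [ 1  3/10  -1/2  |  -39/20 ]
  [ 0   1/5     0  |   -3/10 ]
  [ 0  3/10  -1/2  |  -59/20 ]
R2 ← 5·R2
  [ 1  3/10  -1/2  |  -39/20 ]
  [ 0     1     0  |    -3/2 ]
  [ 0  3/10  -1/2  |  -59/20 ]
R3 ← R3 − 3/10·R2
  [ 1  3/10  -1/2  |  -39/20 ]
  [ 0     1     0  |    -3/2 ]
  [ 0     0  -1/2  |    -5/2 ]
R3 ← -2·R3
  [ 1  3/10  -1/2  |  -39/20 ]
  [ 0     1     0  |    -3/2 ]
  [ 0     0     1  |       5 ]
R1 ← R1 + 1/2·R3
  [ 1  3/10  0  |  11/20 ]
  [ 0     1  0  |   -3/2 ]
  [ 0     0  1  |      5 ]
R1 ← R1 − 3/10·R2
  [ 1  0  0  |     1 ]
  [ 0  1  0  |  -3/2 ]
  [ 0  0  1  |     5 ]
Reading off the last column: x = 1, y = -3/2, z = 5.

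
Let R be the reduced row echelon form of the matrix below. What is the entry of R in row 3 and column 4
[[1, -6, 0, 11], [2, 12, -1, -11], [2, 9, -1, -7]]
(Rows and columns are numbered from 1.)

1

Subtract 2 times R1 from R2.
  [ 1  -6   0   11 ]
  [ 0  24  -1  -33 ]
  [ 2   9  -1   -7 ]
Subtract 2 times R1 from R3.
  [ 1  -6   0   11 ]
  [ 0  24  -1  -33 ]
  [ 0  21  -1  -29 ]
Multiply R2 by 1/24.
  [ 1  -6      0     11 ]
  [ 0   1  -1/24  -11/8 ]
  [ 0  21     -1    -29 ]
Subtract 21 times R2 from R3.
  [ 1  -6      0     11 ]
  [ 0   1  -1/24  -11/8 ]
  [ 0   0   -1/8   -1/8 ]
Multiply R3 by -8.
  [ 1  -6      0     11 ]
  [ 0   1  -1/24  -11/8 ]
  [ 0   0      1      1 ]
Add 1/24 times R3 to R2.
  [ 1  -6  0    11 ]
  [ 0   1  0  -4/3 ]
  [ 0   0  1     1 ]
Add 6 times R2 to R1.
  [ 1  0  0     3 ]
  [ 0  1  0  -4/3 ]
  [ 0  0  1     1 ]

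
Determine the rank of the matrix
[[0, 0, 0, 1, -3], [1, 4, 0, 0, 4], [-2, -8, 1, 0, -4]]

ρ1 ↔ ρ2
ρ3 → ρ3 + 2·ρ1
ρ2 ↔ ρ3
The reduced form has 3 nonzero rows.

rank = 3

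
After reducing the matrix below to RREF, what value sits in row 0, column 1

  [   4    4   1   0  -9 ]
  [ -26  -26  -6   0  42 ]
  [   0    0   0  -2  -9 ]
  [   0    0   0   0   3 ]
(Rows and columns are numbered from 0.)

Multiply r1 by 1/4.
  [   1    1  1/4   0  -9/4 ]
  [ -26  -26   -6   0    42 ]
  [   0    0    0  -2    -9 ]
  [   0    0    0   0     3 ]
Add 26 times r1 to r2.
  [ 1  1  1/4   0   -9/4 ]
  [ 0  0  1/2   0  -33/2 ]
  [ 0  0    0  -2     -9 ]
  [ 0  0    0   0      3 ]
Multiply r2 by 2.
  [ 1  1  1/4   0  -9/4 ]
  [ 0  0    1   0   -33 ]
  [ 0  0    0  -2    -9 ]
  [ 0  0    0   0     3 ]
Multiply r3 by -1/2.
  [ 1  1  1/4  0  -9/4 ]
  [ 0  0    1  0   -33 ]
  [ 0  0    0  1   9/2 ]
  [ 0  0    0  0     3 ]
Multiply r4 by 1/3.
  [ 1  1  1/4  0  -9/4 ]
  [ 0  0    1  0   -33 ]
  [ 0  0    0  1   9/2 ]
  [ 0  0    0  0     1 ]
Subtract 9/2 times r4 from r3.
  [ 1  1  1/4  0  -9/4 ]
  [ 0  0    1  0   -33 ]
  [ 0  0    0  1     0 ]
  [ 0  0    0  0     1 ]
Add 33 times r4 to r2.
  [ 1  1  1/4  0  -9/4 ]
  [ 0  0    1  0     0 ]
  [ 0  0    0  1     0 ]
  [ 0  0    0  0     1 ]
Add 9/4 times r4 to r1.
  [ 1  1  1/4  0  0 ]
  [ 0  0    1  0  0 ]
  [ 0  0    0  1  0 ]
  [ 0  0    0  0  1 ]
Subtract 1/4 times r2 from r1.
  [ 1  1  0  0  0 ]
  [ 0  0  1  0  0 ]
  [ 0  0  0  1  0 ]
  [ 0  0  0  0  1 ]

1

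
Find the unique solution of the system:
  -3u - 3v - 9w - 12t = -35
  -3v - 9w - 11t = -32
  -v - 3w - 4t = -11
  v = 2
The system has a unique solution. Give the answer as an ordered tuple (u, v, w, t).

Form the augmented matrix and row-reduce:
  [ -3  -3  -9  -12  |  -35 ]
  [  0  -3  -9  -11  |  -32 ]
  [  0  -1  -3   -4  |  -11 ]
  [  0   1   0    0  |    2 ]
R1 ← -1/3·R1
  [ 1   1   3    4  |  35/3 ]
  [ 0  -3  -9  -11  |   -32 ]
  [ 0  -1  -3   -4  |   -11 ]
  [ 0   1   0    0  |     2 ]
R2 ← -1/3·R2
  [ 1   1   3     4  |  35/3 ]
  [ 0   1   3  11/3  |  32/3 ]
  [ 0  -1  -3    -4  |   -11 ]
  [ 0   1   0     0  |     2 ]
R3 ← R3 + R2
  [ 1  1  3     4  |  35/3 ]
  [ 0  1  3  11/3  |  32/3 ]
  [ 0  0  0  -1/3  |  -1/3 ]
  [ 0  1  0     0  |     2 ]
R4 ← R4 − R2
  [ 1  1   3      4  |   35/3 ]
  [ 0  1   3   11/3  |   32/3 ]
  [ 0  0   0   -1/3  |   -1/3 ]
  [ 0  0  -3  -11/3  |  -26/3 ]
R3 ↔ R4
  [ 1  1   3      4  |   35/3 ]
  [ 0  1   3   11/3  |   32/3 ]
  [ 0  0  -3  -11/3  |  -26/3 ]
  [ 0  0   0   -1/3  |   -1/3 ]
R3 ← -1/3·R3
  [ 1  1  3     4  |  35/3 ]
  [ 0  1  3  11/3  |  32/3 ]
  [ 0  0  1  11/9  |  26/9 ]
  [ 0  0  0  -1/3  |  -1/3 ]
R4 ← -3·R4
  [ 1  1  3     4  |  35/3 ]
  [ 0  1  3  11/3  |  32/3 ]
  [ 0  0  1  11/9  |  26/9 ]
  [ 0  0  0     1  |     1 ]
R3 ← R3 − 11/9·R4
  [ 1  1  3     4  |  35/3 ]
  [ 0  1  3  11/3  |  32/3 ]
  [ 0  0  1     0  |   5/3 ]
  [ 0  0  0     1  |     1 ]
R2 ← R2 − 11/3·R4
  [ 1  1  3  4  |  35/3 ]
  [ 0  1  3  0  |     7 ]
  [ 0  0  1  0  |   5/3 ]
  [ 0  0  0  1  |     1 ]
R1 ← R1 − 4·R4
  [ 1  1  3  0  |  23/3 ]
  [ 0  1  3  0  |     7 ]
  [ 0  0  1  0  |   5/3 ]
  [ 0  0  0  1  |     1 ]
R2 ← R2 − 3·R3
  [ 1  1  3  0  |  23/3 ]
  [ 0  1  0  0  |     2 ]
  [ 0  0  1  0  |   5/3 ]
  [ 0  0  0  1  |     1 ]
R1 ← R1 − 3·R3
  [ 1  1  0  0  |  8/3 ]
  [ 0  1  0  0  |    2 ]
  [ 0  0  1  0  |  5/3 ]
  [ 0  0  0  1  |    1 ]
R1 ← R1 − R2
  [ 1  0  0  0  |  2/3 ]
  [ 0  1  0  0  |    2 ]
  [ 0  0  1  0  |  5/3 ]
  [ 0  0  0  1  |    1 ]
Reading off the last column: u = 2/3, v = 2, w = 5/3, t = 1.

(2/3, 2, 5/3, 1)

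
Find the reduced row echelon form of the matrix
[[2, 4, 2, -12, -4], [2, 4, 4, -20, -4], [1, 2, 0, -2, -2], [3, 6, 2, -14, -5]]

[[1, 2, 0, -2, 0], [0, 0, 1, -4, 0], [0, 0, 0, 0, 1], [0, 0, 0, 0, 0]]

r1 := 1/2·r1
  [ 1  2  1   -6  -2 ]
  [ 2  4  4  -20  -4 ]
  [ 1  2  0   -2  -2 ]
  [ 3  6  2  -14  -5 ]
r2 := r2 − 2·r1
  [ 1  2  1   -6  -2 ]
  [ 0  0  2   -8   0 ]
  [ 1  2  0   -2  -2 ]
  [ 3  6  2  -14  -5 ]
r3 := r3 − r1
  [ 1  2   1   -6  -2 ]
  [ 0  0   2   -8   0 ]
  [ 0  0  -1    4   0 ]
  [ 3  6   2  -14  -5 ]
r4 := r4 − 3·r1
  [ 1  2   1  -6  -2 ]
  [ 0  0   2  -8   0 ]
  [ 0  0  -1   4   0 ]
  [ 0  0  -1   4   1 ]
r2 := 1/2·r2
  [ 1  2   1  -6  -2 ]
  [ 0  0   1  -4   0 ]
  [ 0  0  -1   4   0 ]
  [ 0  0  -1   4   1 ]
r3 := r3 + r2
  [ 1  2   1  -6  -2 ]
  [ 0  0   1  -4   0 ]
  [ 0  0   0   0   0 ]
  [ 0  0  -1   4   1 ]
r4 := r4 + r2
  [ 1  2  1  -6  -2 ]
  [ 0  0  1  -4   0 ]
  [ 0  0  0   0   0 ]
  [ 0  0  0   0   1 ]
r3 <=> r4
  [ 1  2  1  -6  -2 ]
  [ 0  0  1  -4   0 ]
  [ 0  0  0   0   1 ]
  [ 0  0  0   0   0 ]
r1 := r1 + 2·r3
  [ 1  2  1  -6  0 ]
  [ 0  0  1  -4  0 ]
  [ 0  0  0   0  1 ]
  [ 0  0  0   0  0 ]
r1 := r1 − r2
  [ 1  2  0  -2  0 ]
  [ 0  0  1  -4  0 ]
  [ 0  0  0   0  1 ]
  [ 0  0  0   0  0 ]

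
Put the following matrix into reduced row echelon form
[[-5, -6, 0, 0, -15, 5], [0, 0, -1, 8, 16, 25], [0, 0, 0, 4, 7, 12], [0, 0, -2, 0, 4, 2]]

Multiply R1 by -1/5.
  [ 1  6/5   0  0   3  -1 ]
  [ 0    0  -1  8  16  25 ]
  [ 0    0   0  4   7  12 ]
  [ 0    0  -2  0   4   2 ]
Multiply R2 by -1.
  [ 1  6/5   0   0    3   -1 ]
  [ 0    0   1  -8  -16  -25 ]
  [ 0    0   0   4    7   12 ]
  [ 0    0  -2   0    4    2 ]
Add 2 times R2 to R4.
  [ 1  6/5  0    0    3   -1 ]
  [ 0    0  1   -8  -16  -25 ]
  [ 0    0  0    4    7   12 ]
  [ 0    0  0  -16  -28  -48 ]
Multiply R3 by 1/4.
  [ 1  6/5  0    0    3   -1 ]
  [ 0    0  1   -8  -16  -25 ]
  [ 0    0  0    1  7/4    3 ]
  [ 0    0  0  -16  -28  -48 ]
Add 16 times R3 to R4.
  [ 1  6/5  0   0    3   -1 ]
  [ 0    0  1  -8  -16  -25 ]
  [ 0    0  0   1  7/4    3 ]
  [ 0    0  0   0    0    0 ]
Add 8 times R3 to R2.
  [ 1  6/5  0  0    3  -1 ]
  [ 0    0  1  0   -2  -1 ]
  [ 0    0  0  1  7/4   3 ]
  [ 0    0  0  0    0   0 ]

[[1, 6/5, 0, 0, 3, -1], [0, 0, 1, 0, -2, -1], [0, 0, 0, 1, 7/4, 3], [0, 0, 0, 0, 0, 0]]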